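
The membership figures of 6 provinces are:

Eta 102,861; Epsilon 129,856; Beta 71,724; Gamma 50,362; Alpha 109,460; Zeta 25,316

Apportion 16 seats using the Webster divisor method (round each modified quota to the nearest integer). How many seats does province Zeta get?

Standard divisor 489579/16 ≈ 30598.688; standard quotas: Eta 3.362, Epsilon 4.244, Beta 2.344, Gamma 1.646, Alpha 3.577, Zeta 0.827.
Rounding to the nearest integer gives Eta 3, Epsilon 4, Beta 2, Gamma 2, Alpha 4, Zeta 1 — total 16, matching the house size, so no adjustment is needed.
Zeta receives 1.

1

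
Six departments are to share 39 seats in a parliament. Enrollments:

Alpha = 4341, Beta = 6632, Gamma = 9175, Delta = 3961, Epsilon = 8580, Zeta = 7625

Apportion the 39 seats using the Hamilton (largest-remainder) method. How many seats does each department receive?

Alpha=4; Beta=7; Gamma=9; Delta=4; Epsilon=8; Zeta=7

Total 40314; standard divisor 40314/39 ≈ 1033.692.
Standard quotas: Alpha 4.1995, Beta 6.4158, Gamma 8.8759, Delta 3.8319, Epsilon 8.3003, Zeta 7.3765.
Lower quotas: Alpha 4, Beta 6, Gamma 8, Delta 3, Epsilon 8, Zeta 7 (sum 36, leaving 3 seats).
Remainders in descending order: Gamma 0.8759, Delta 0.8319, Beta 0.4158, Zeta 0.3765, Epsilon 0.3003, Alpha 0.1995.
The surplus seats go to Gamma, Delta, Beta.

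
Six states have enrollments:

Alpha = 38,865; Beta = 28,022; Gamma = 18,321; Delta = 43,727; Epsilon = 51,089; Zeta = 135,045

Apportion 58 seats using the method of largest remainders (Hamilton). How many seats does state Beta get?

Total 315069; standard divisor 315069/58 ≈ 5432.224.
Standard quotas: Alpha 7.1545, Beta 5.1585, Gamma 3.3727, Delta 8.0496, Epsilon 9.4048, Zeta 24.8600.
Lower quotas: Alpha 7, Beta 5, Gamma 3, Delta 8, Epsilon 9, Zeta 24 (sum 56, leaving 2 seats).
Remainders in descending order: Zeta 0.8600, Epsilon 0.4048, Gamma 0.3727, Beta 0.1585, Alpha 0.1545, Delta 0.0496.
The surplus seats go to Zeta, Epsilon.
Beta receives 5.

5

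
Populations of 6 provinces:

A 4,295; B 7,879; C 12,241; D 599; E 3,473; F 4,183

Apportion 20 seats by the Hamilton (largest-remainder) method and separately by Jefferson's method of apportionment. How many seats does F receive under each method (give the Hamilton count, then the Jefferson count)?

3 and 2

Hamilton: A 3, B 5, C 7, D 0, E 2, F 3.
Jefferson: A 3, B 5, C 8, D 0, E 2, F 2.
F gets 3 under Hamilton and 2 under Jefferson.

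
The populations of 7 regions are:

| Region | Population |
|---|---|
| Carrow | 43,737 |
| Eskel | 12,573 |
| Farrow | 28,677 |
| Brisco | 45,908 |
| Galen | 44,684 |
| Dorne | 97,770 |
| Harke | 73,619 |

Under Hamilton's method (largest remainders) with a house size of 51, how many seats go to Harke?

11

Standard divisor: 346968 ÷ 51 ≈ 6803.294.
Standard quotas: Carrow 6.4288, Eskel 1.8481, Farrow 4.2152, Brisco 6.7479, Galen 6.5680, Dorne 14.3710, Harke 10.8211.
Lower quotas: Carrow 6, Eskel 1, Farrow 4, Brisco 6, Galen 6, Dorne 14, Harke 10 (sum 47, leaving 4 seats).
Remainders in descending order: Eskel 0.8481, Harke 0.8211, Brisco 0.7479, Galen 0.5680, Carrow 0.4288, Dorne 0.3710, Farrow 0.2152.
Largest remainders: Eskel, Harke, Brisco, Galen receive the extra seats.
Harke receives 11.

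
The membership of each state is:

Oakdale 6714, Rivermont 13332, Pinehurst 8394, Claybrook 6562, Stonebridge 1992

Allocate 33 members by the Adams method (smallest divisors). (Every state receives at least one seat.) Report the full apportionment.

Standard divisor 36994/33 ≈ 1121.03; standard quotas: Oakdale 5.989, Rivermont 11.893, Pinehurst 7.488, Claybrook 5.854, Stonebridge 1.777.
Rounding up gives 6, 12, 8, 6, 2 = 34 seats, so the divisor must be adjusted.
With modified divisor 1206: modified quotas Oakdale 5.567, Rivermont 11.055, Pinehurst 6.960, Claybrook 5.441, Stonebridge 1.652.
Rounding up: Oakdale 6, Rivermont 12, Pinehurst 7, Claybrook 6, Stonebridge 2 (total 33).

Oakdale 6, Rivermont 12, Pinehurst 7, Claybrook 6, Stonebridge 2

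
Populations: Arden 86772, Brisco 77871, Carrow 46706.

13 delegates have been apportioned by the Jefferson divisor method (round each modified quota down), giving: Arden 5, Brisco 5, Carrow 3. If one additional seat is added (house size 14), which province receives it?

Arden

Priority for the next seat is population ÷ (current seats + 1).
Priorities: Arden 14462.000, Brisco 12978.500, Carrow 11676.500.
Highest priority: Arden.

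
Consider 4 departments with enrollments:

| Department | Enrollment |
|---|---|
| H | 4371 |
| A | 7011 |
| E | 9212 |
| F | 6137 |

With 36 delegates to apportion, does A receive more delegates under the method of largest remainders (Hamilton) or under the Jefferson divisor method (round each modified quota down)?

Hamilton: H 6, A 10, E 12, F 8.
Jefferson: H 6, A 9, E 13, F 8.
A gets 10 under Hamilton and 9 under Jefferson.

Hamilton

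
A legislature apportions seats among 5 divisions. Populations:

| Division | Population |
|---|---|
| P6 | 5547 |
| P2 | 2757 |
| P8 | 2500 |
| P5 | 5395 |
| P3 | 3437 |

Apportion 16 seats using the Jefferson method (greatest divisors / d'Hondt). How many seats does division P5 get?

Standard divisor 19636/16 ≈ 1227.25; standard quotas: P6 4.520, P2 2.246, P8 2.037, P5 4.396, P3 2.801.
Rounding down gives 4, 2, 2, 4, 2 = 14 seats, so the divisor must be adjusted.
With modified divisor 1100: modified quotas P6 5.043, P2 2.506, P8 2.273, P5 4.905, P3 3.125.
Rounding down: P6 5, P2 2, P8 2, P5 4, P3 3 (total 16).
P5 receives 4.

4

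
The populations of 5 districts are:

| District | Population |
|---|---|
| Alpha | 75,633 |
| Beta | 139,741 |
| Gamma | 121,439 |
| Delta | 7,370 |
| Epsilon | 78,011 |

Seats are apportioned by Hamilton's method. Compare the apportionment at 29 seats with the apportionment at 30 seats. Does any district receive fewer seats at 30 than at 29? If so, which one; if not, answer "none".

Delta

At 29 seats: Alpha 5, Beta 10, Gamma 8, Delta 1, Epsilon 5.
At 30 seats: Alpha 5, Beta 10, Gamma 9, Delta 0, Epsilon 6.
Delta drops from 1 to 0.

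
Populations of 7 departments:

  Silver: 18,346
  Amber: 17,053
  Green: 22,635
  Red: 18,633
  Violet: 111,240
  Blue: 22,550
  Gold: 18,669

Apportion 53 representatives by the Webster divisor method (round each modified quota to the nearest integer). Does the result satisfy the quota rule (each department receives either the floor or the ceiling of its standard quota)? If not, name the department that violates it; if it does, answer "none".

Standard quotas: Silver 4.244, Amber 3.945, Green 5.236, Red 4.310, Violet 25.731, Blue 5.216, Gold 4.318.
Webster allocation: Silver 4, Amber 4, Green 5, Red 4, Violet 27, Blue 5, Gold 4.
Violet has quota 25.731 (lower 25, upper 26) but receives 27 — outside the quota interval.

Violet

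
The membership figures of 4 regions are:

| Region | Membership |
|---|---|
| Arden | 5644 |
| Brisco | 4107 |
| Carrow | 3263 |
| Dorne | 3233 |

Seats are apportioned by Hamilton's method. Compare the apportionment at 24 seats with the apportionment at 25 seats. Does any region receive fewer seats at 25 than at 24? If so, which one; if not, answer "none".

At 24 seats: Arden 8, Brisco 6, Carrow 5, Dorne 5.
At 25 seats: Arden 9, Brisco 6, Carrow 5, Dorne 5.
No region's allocation decreased.

none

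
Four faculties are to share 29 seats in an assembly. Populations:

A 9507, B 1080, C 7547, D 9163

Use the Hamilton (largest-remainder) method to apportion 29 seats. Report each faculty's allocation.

A: 10, B: 1, C: 8, D: 10

Standard divisor: 27297 ÷ 29 ≈ 941.276.
Standard quotas: A 10.1001, B 1.1474, C 8.0178, D 9.7347.
Lower quotas: A 10, B 1, C 8, D 9 (sum 28, leaving 1 seat).
Remainders in descending order: D 0.7347, B 0.1474, A 0.1001, C 0.0178.
Largest remainder: D receives the extra seat.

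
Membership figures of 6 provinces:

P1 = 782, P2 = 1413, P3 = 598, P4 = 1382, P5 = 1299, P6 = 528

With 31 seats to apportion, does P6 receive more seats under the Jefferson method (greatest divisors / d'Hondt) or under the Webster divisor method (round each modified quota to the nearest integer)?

Jefferson: P1 4, P2 8, P3 3, P4 7, P5 7, P6 2.
Webster: P1 4, P2 7, P3 3, P4 7, P5 7, P6 3.
P6 gets 2 under Jefferson and 3 under Webster.

Webster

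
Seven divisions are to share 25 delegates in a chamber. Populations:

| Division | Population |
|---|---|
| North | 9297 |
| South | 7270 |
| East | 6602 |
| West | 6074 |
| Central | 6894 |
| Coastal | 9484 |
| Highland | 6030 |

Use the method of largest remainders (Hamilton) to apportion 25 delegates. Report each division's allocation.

The standard divisor is 51651/25 ≈ 2066.04.
Standard quotas: North 4.4999, South 3.5188, East 3.1955, West 2.9399, Central 3.3368, Coastal 4.5904, Highland 2.9186.
Lower quotas: North 4, South 3, East 3, West 2, Central 3, Coastal 4, Highland 2 (sum 21, leaving 4 seats).
Remainders in descending order: West 0.9399, Highland 0.9186, Coastal 0.5904, South 0.5188, North 0.4999, Central 0.3368, East 0.1955.
The surplus seats go to West, Highland, Coastal, South.

North 4, South 4, East 3, West 3, Central 3, Coastal 5, Highland 3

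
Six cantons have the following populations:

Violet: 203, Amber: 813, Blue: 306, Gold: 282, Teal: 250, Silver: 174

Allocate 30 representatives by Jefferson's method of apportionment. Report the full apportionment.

Violet 3, Amber 13, Blue 4, Gold 4, Teal 4, Silver 2

Standard divisor 2028/30 ≈ 67.6; standard quotas: Violet 3.003, Amber 12.027, Blue 4.527, Gold 4.172, Teal 3.698, Silver 2.574.
Rounding down gives 3, 12, 4, 4, 3, 2 = 28 seats, so the divisor must be adjusted.
With modified divisor 62: modified quotas Violet 3.274, Amber 13.113, Blue 4.935, Gold 4.548, Teal 4.032, Silver 2.806.
Rounding down: Violet 3, Amber 13, Blue 4, Gold 4, Teal 4, Silver 2 (total 30).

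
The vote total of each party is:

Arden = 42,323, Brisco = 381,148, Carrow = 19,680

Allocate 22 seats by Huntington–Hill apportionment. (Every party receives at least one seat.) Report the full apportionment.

With divisor 20081: modified quotas Arden 2.108, Brisco 18.981, Carrow 0.980.
Geometric-mean thresholds: Arden √(2·3)=2.449, Brisco √(18·19)=18.493, Carrow (min 1).
Each quota rounded against its threshold gives Arden 2, Brisco 19, Carrow 1 (total 22).

Arden 2, Brisco 19, Carrow 1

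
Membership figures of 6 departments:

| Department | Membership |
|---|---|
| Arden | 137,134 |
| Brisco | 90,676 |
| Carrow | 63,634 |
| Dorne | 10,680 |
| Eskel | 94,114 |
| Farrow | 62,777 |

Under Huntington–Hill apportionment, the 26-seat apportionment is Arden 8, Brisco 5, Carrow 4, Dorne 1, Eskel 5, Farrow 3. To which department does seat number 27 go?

Priority for the next seat is population ÷ (√(s·(s+1))).
Priorities: Arden 16161.397, Brisco 16555.097, Carrow 14228.995, Dorne 7551.900, Eskel 17182.787, Farrow 18122.159.
Highest priority: Farrow.

Farrow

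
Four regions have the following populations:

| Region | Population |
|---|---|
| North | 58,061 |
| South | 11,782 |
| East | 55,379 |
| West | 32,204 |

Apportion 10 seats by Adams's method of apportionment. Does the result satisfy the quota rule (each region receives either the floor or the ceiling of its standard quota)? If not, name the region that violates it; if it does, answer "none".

none

Standard quotas: North 3.688, South 0.748, East 3.518, West 2.046.
Adams allocation: North 4, South 1, East 3, West 2.
Every allocation lies between the lower and upper quota.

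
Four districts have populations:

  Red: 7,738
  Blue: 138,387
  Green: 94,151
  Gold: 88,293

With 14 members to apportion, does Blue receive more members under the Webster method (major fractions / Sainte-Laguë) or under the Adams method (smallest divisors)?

Webster: Red 0, Blue 6, Green 4, Gold 4.
Adams: Red 1, Blue 5, Green 4, Gold 4.
Blue gets 6 under Webster and 5 under Adams.

Webster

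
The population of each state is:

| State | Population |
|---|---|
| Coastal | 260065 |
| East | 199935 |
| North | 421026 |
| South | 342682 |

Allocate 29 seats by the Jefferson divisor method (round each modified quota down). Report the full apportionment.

Coastal=6, East=5, North=10, South=8

Standard divisor 1223708/29 ≈ 42196.828; standard quotas: Coastal 6.163, East 4.738, North 9.978, South 8.121.
Rounding down gives 6, 4, 9, 8 = 27 seats, so the divisor must be adjusted.
With modified divisor 39100: modified quotas Coastal 6.651, East 5.113, North 10.768, South 8.764.
Rounding down: Coastal 6, East 5, North 10, South 8 (total 29).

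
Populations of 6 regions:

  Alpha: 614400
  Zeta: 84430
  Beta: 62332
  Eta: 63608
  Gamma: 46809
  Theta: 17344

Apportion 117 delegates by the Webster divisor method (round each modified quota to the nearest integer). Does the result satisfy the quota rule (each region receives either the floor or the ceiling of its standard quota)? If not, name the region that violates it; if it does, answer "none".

Standard quotas: Alpha 80.867, Zeta 11.113, Beta 8.204, Eta 8.372, Gamma 6.161, Theta 2.283.
Webster allocation: Alpha 82, Zeta 11, Beta 8, Eta 8, Gamma 6, Theta 2.
Alpha has quota 80.867 (lower 80, upper 81) but receives 82 — outside the quota interval.

Alpha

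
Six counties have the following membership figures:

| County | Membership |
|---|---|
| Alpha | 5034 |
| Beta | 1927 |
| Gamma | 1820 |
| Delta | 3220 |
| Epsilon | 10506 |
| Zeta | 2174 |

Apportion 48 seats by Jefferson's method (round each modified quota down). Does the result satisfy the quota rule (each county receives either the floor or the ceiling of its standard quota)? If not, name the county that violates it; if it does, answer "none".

none

Standard quotas: Alpha 9.790, Beta 3.748, Gamma 3.540, Delta 6.262, Epsilon 20.432, Zeta 4.228.
Jefferson allocation: Alpha 10, Beta 4, Gamma 3, Delta 6, Epsilon 21, Zeta 4.
Every allocation lies between the lower and upper quota.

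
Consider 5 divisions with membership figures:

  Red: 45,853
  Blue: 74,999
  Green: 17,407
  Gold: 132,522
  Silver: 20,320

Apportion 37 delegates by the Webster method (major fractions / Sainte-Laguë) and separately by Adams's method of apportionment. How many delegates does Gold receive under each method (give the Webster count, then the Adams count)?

17 and 16

Webster: Red 6, Blue 9, Green 2, Gold 17, Silver 3.
Adams: Red 6, Blue 9, Green 3, Gold 16, Silver 3.
Gold gets 17 under Webster and 16 under Adams.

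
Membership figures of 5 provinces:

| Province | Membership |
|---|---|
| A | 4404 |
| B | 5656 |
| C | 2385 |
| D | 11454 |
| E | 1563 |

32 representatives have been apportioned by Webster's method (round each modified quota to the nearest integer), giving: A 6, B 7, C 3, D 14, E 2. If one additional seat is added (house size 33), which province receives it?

Priority for the next seat is population ÷ (current seats + 0.5).
Priorities: A 677.538, B 754.133, C 681.429, D 789.931, E 625.200.
Highest priority: D.

D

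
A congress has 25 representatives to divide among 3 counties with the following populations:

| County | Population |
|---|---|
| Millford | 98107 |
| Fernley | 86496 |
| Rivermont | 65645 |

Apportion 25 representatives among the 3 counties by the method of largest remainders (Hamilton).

Millford: 10; Fernley: 9; Rivermont: 6

Total 250248; standard divisor 250248/25 ≈ 10009.92.
Standard quotas: Millford 9.8010, Fernley 8.6410, Rivermont 6.5580.
Lower quotas: Millford 9, Fernley 8, Rivermont 6 (sum 23, leaving 2 seats).
Remainders in descending order: Millford 0.8010, Fernley 0.6410, Rivermont 0.5580.
Largest remainders: Millford, Fernley receive the extra seats.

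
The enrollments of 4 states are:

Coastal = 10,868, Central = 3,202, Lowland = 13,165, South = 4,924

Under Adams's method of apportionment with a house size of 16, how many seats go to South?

3

Standard divisor 32159/16 ≈ 2009.938; standard quotas: Coastal 5.407, Central 1.593, Lowland 6.550, South 2.450.
Rounding up gives 6, 2, 7, 3 = 18 seats, so the divisor must be adjusted.
With modified divisor 2300: modified quotas Coastal 4.725, Central 1.392, Lowland 5.724, South 2.141.
Rounding up: Coastal 5, Central 2, Lowland 6, South 3 (total 16).
South receives 3.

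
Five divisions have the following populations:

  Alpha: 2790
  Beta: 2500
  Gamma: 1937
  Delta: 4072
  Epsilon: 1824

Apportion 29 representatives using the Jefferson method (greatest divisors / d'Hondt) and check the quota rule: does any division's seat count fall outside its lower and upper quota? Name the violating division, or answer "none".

Standard quotas: Alpha 6.166, Beta 5.525, Gamma 4.280, Delta 8.999, Epsilon 4.031.
Jefferson allocation: Alpha 6, Beta 6, Gamma 4, Delta 9, Epsilon 4.
Every allocation lies between the lower and upper quota.

none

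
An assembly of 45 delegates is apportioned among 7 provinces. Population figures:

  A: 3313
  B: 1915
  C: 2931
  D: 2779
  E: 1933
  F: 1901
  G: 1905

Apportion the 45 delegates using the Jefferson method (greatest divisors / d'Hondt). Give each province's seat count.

Standard divisor 16677/45 ≈ 370.6; standard quotas: A 8.940, B 5.167, C 7.909, D 7.499, E 5.216, F 5.130, G 5.140.
Rounding down gives 8, 5, 7, 7, 5, 5, 5 = 42 seats, so the divisor must be adjusted.
With modified divisor 340: modified quotas A 9.744, B 5.632, C 8.621, D 8.174, E 5.685, F 5.591, G 5.603.
Rounding down: A 9, B 5, C 8, D 8, E 5, F 5, G 5 (total 45).

A 9; B 5; C 8; D 8; E 5; F 5; G 5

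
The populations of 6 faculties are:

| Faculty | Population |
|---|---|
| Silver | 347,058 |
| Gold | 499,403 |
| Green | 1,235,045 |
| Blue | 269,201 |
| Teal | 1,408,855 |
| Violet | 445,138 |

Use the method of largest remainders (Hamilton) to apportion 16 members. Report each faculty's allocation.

Silver=1, Gold=2, Green=5, Blue=1, Teal=5, Violet=2

Total 4204700; standard divisor 4204700/16 ≈ 262793.75.
Standard quotas: Silver 1.3206, Gold 1.9004, Green 4.6997, Blue 1.0244, Teal 5.3611, Violet 1.6939.
Lower quotas: Silver 1, Gold 1, Green 4, Blue 1, Teal 5, Violet 1 (sum 13, leaving 3 seats).
Remainders in descending order: Gold 0.9004, Green 0.6997, Violet 0.6939, Teal 0.3611, Silver 0.3206, Blue 0.0244.
The surplus seats go to Gold, Green, Violet.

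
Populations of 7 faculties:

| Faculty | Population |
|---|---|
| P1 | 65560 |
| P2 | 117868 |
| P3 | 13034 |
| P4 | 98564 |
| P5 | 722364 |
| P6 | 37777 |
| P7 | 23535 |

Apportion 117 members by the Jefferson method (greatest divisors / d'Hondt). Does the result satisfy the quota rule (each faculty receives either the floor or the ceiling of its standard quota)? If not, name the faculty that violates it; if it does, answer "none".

Standard quotas: P1 7.111, P2 12.784, P3 1.414, P4 10.691, P5 78.350, P6 4.097, P7 2.553.
Jefferson allocation: P1 7, P2 13, P3 1, P4 10, P5 80, P6 4, P7 2.
P5 has quota 78.350 (lower 78, upper 79) but receives 80 — outside the quota interval.

P5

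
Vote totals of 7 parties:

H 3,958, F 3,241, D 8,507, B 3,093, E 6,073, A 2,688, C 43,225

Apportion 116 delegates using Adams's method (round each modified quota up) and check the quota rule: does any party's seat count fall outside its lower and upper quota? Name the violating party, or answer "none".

C

Standard quotas: H 6.486, F 5.311, D 13.941, B 5.069, E 9.952, A 4.405, C 70.836.
Adams allocation: H 7, F 6, D 14, B 5, E 10, A 5, C 69.
C has quota 70.836 (lower 70, upper 71) but receives 69 — outside the quota interval.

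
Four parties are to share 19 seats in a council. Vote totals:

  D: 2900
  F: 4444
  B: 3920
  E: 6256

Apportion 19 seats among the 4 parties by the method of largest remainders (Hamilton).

The standard divisor is 17520/19 ≈ 922.105.
Standard quotas: D 3.1450, F 4.8194, B 4.2511, E 6.7845.
Lower quotas: D 3, F 4, B 4, E 6 (sum 17, leaving 2 seats).
Remainders in descending order: F 0.8194, E 0.7845, B 0.2511, D 0.1450.
The surplus seats go to F, E.

D 3, F 5, B 4, E 7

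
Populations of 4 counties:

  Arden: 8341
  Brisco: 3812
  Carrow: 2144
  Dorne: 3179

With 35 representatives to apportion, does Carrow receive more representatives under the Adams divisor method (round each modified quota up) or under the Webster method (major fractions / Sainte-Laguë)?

Adams

Adams: Arden 16, Brisco 8, Carrow 5, Dorne 6.
Webster: Arden 17, Brisco 8, Carrow 4, Dorne 6.
Carrow gets 5 under Adams and 4 under Webster.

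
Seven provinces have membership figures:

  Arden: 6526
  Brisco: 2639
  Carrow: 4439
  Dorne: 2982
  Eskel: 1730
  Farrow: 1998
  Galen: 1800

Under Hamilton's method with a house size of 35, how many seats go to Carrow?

Standard divisor: 22114 ÷ 35 ≈ 631.829.
Standard quotas: Arden 10.3288, Brisco 4.1768, Carrow 7.0256, Dorne 4.7196, Eskel 2.7381, Farrow 3.1623, Galen 2.8489.
Lower quotas: Arden 10, Brisco 4, Carrow 7, Dorne 4, Eskel 2, Farrow 3, Galen 2 (sum 32, leaving 3 seats).
Remainders in descending order: Galen 0.8489, Eskel 0.7381, Dorne 0.7196, Arden 0.3288, Brisco 0.1768, Farrow 0.1623, Carrow 0.0256.
Largest remainders: Galen, Eskel, Dorne receive the extra seats.
Carrow receives 7.

7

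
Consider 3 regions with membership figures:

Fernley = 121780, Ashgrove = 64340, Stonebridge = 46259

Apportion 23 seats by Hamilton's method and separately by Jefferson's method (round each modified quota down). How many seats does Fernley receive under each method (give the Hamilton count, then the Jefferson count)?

12 and 13

Hamilton: Fernley 12, Ashgrove 6, Stonebridge 5.
Jefferson: Fernley 13, Ashgrove 6, Stonebridge 4.
Fernley gets 12 under Hamilton and 13 under Jefferson.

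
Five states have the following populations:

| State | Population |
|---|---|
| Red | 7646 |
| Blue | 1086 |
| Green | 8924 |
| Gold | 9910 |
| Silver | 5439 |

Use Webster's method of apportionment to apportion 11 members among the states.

Standard divisor 33005/11 ≈ 3000.455; standard quotas: Red 2.548, Blue 0.362, Green 2.974, Gold 3.303, Silver 1.813.
Rounding to the nearest integer gives Red 3, Blue 0, Green 3, Gold 3, Silver 2 — total 11, matching the house size, so no adjustment is needed.

Red 3, Blue 0, Green 3, Gold 3, Silver 2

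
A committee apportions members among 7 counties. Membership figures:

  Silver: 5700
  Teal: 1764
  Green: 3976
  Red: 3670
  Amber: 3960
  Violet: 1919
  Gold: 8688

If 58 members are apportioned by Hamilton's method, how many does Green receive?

Standard divisor: 29677 ÷ 58 ≈ 511.672.
Standard quotas: Silver 11.1399, Teal 3.4475, Green 7.7706, Red 7.1726, Amber 7.7393, Violet 3.7504, Gold 16.9796.
Lower quotas: Silver 11, Teal 3, Green 7, Red 7, Amber 7, Violet 3, Gold 16 (sum 54, leaving 4 seats).
Remainders in descending order: Gold 0.9796, Green 0.7706, Violet 0.7504, Amber 0.7393, Teal 0.4475, Red 0.1726, Silver 0.1399.
Largest remainders: Gold, Green, Violet, Amber receive the extra seats.
Green receives 8.

8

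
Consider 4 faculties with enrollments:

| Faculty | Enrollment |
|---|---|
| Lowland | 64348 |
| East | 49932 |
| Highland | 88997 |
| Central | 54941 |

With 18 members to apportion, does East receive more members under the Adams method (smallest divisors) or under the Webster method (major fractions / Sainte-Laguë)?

Adams: Lowland 4, East 4, Highland 6, Central 4.
Webster: Lowland 5, East 3, Highland 6, Central 4.
East gets 4 under Adams and 3 under Webster.

Adams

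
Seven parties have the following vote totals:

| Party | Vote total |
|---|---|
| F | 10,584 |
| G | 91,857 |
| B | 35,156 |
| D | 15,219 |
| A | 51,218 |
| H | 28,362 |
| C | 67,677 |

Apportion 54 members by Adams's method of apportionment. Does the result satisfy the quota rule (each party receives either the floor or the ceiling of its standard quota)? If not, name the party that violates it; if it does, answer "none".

Standard quotas: F 1.905, G 16.530, B 6.327, D 2.739, A 9.217, H 5.104, C 12.179.
Adams allocation: F 2, G 16, B 7, D 3, A 9, H 5, C 12.
Every allocation lies between the lower and upper quota.

none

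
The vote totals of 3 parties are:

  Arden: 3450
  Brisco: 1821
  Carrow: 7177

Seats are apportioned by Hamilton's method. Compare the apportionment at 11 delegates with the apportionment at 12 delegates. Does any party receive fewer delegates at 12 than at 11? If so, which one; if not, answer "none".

At 11 seats: Arden 3, Brisco 2, Carrow 6.
At 12 seats: Arden 3, Brisco 2, Carrow 7.
No party's allocation decreased.

none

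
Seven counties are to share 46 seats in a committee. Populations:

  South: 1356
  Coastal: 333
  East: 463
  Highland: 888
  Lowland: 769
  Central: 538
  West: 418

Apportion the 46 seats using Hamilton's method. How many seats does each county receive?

South=13, Coastal=3, East=5, Highland=9, Lowland=7, Central=5, West=4

Standard divisor: 4765 ÷ 46 ≈ 103.587.
Standard quotas: South 13.090, Coastal 3.215, East 4.470, Highland 8.573, Lowland 7.424, Central 5.194, West 4.035.
Lower quotas: South 13, Coastal 3, East 4, Highland 8, Lowland 7, Central 5, West 4 (sum 44, leaving 2 seats).
Remainders in descending order: Highland 0.573, East 0.470, Lowland 0.424, Coastal 0.215, Central 0.194, South 0.090, West 0.035.
The surplus seats go to Highland, East.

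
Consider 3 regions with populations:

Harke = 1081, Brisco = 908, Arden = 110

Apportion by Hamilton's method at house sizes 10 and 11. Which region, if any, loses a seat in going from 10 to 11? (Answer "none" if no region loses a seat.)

Arden

At 10 seats: Harke 5, Brisco 4, Arden 1.
At 11 seats: Harke 6, Brisco 5, Arden 0.
Arden drops from 1 to 0.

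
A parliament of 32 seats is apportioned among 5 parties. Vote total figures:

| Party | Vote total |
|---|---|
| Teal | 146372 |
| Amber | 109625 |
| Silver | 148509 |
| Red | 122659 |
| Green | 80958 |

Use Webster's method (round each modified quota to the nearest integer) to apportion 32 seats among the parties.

Standard divisor 608123/32 ≈ 19003.844; standard quotas: Teal 7.702, Amber 5.769, Silver 7.815, Red 6.454, Green 4.260.
Rounding to the nearest integer gives Teal 8, Amber 6, Silver 8, Red 6, Green 4 — total 32, matching the house size, so no adjustment is needed.

Teal: 8, Amber: 6, Silver: 8, Red: 6, Green: 4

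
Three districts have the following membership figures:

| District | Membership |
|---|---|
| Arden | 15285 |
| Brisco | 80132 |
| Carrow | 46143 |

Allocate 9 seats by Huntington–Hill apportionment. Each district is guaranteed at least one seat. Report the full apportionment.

With divisor 16274: modified quotas Arden 0.939, Brisco 4.924, Carrow 2.835.
Geometric-mean thresholds: Arden (min 1), Brisco √(4·5)=4.472, Carrow √(2·3)=2.449.
Each quota rounded against its threshold gives Arden 1, Brisco 5, Carrow 3 (total 9).

Arden 1, Brisco 5, Carrow 3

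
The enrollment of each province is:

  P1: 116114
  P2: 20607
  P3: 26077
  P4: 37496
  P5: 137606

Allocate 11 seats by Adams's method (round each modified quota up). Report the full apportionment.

Standard divisor 337900/11 ≈ 30718.182; standard quotas: P1 3.780, P2 0.671, P3 0.849, P4 1.221, P5 4.480.
Rounding up gives 4, 1, 1, 2, 5 = 13 seats, so the divisor must be adjusted.
With modified divisor 38342.1: modified quotas P1 3.028, P2 0.537, P3 0.680, P4 0.978, P5 3.589.
Rounding up: P1 4, P2 1, P3 1, P4 1, P5 4 (total 11).

P1 4, P2 1, P3 1, P4 1, P5 4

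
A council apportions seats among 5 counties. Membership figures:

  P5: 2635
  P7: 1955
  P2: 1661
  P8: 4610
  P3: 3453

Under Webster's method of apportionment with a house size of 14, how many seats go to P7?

2

Standard divisor 14314/14 ≈ 1022.429; standard quotas: P5 2.577, P7 1.912, P2 1.625, P8 4.509, P3 3.377.
Rounding to the nearest integer gives 3, 2, 2, 5, 3 = 15 seats, so the divisor must be adjusted.
With modified divisor 1040: modified quotas P5 2.534, P7 1.880, P2 1.597, P8 4.433, P3 3.320.
Rounding to the nearest integer: P5 3, P7 2, P2 2, P8 4, P3 3 (total 14).
P7 receives 2.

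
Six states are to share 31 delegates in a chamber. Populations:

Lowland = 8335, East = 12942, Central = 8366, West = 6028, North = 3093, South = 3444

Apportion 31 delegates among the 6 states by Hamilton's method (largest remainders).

Standard divisor: 42208 ÷ 31 ≈ 1361.548.
Standard quotas: Lowland 6.1217, East 9.5054, Central 6.1445, West 4.4273, North 2.2717, South 2.5295.
Lower quotas: Lowland 6, East 9, Central 6, West 4, North 2, South 2 (sum 29, leaving 2 seats).
Remainders in descending order: South 0.5295, East 0.5054, West 0.4273, North 0.2717, Central 0.1445, Lowland 0.1217.
The surplus seats go to South, East.

Lowland 6, East 10, Central 6, West 4, North 2, South 3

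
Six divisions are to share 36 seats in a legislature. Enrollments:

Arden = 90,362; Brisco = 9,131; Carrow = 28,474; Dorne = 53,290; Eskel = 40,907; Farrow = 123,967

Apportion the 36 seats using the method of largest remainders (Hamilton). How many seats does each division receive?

Standard divisor: 346131 ÷ 36 ≈ 9614.75.
Standard quotas: Arden 9.3983, Brisco 0.9497, Carrow 2.9615, Dorne 5.5425, Eskel 4.2546, Farrow 12.8934.
Lower quotas: Arden 9, Brisco 0, Carrow 2, Dorne 5, Eskel 4, Farrow 12 (sum 32, leaving 4 seats).
Remainders in descending order: Carrow 0.9615, Brisco 0.9497, Farrow 0.8934, Dorne 0.5425, Arden 0.3983, Eskel 0.2546.
Largest remainders: Carrow, Brisco, Farrow, Dorne receive the extra seats.

Arden 9, Brisco 1, Carrow 3, Dorne 6, Eskel 4, Farrow 13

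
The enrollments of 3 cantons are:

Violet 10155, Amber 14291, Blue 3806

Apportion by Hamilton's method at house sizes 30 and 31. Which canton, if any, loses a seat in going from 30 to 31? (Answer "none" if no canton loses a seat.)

At 30 seats: Violet 11, Amber 15, Blue 4.
At 31 seats: Violet 11, Amber 16, Blue 4.
No canton's allocation decreased.

none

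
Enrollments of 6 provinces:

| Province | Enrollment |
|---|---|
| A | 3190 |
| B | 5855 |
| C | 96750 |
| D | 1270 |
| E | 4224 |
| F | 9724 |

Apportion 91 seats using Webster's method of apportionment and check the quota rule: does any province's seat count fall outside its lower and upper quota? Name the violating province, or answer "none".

C

Standard quotas: A 2.399, B 4.403, C 72.755, D 0.955, E 3.176, F 7.312.
Webster allocation: A 2, B 4, C 74, D 1, E 3, F 7.
C has quota 72.755 (lower 72, upper 73) but receives 74 — outside the quota interval.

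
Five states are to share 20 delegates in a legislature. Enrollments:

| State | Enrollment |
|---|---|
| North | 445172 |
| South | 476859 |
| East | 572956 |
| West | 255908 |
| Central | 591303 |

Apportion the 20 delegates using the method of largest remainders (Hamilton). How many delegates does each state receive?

The standard divisor is 2342198/20 ≈ 117109.9.
Standard quotas: North 3.8013, South 4.0719, East 4.8925, West 2.1852, Central 5.0491.
Lower quotas: North 3, South 4, East 4, West 2, Central 5 (sum 18, leaving 2 seats).
Remainders in descending order: East 0.8925, North 0.8013, West 0.1852, South 0.0719, Central 0.0491.
The surplus seats go to East, North.

North 4, South 4, East 5, West 2, Central 5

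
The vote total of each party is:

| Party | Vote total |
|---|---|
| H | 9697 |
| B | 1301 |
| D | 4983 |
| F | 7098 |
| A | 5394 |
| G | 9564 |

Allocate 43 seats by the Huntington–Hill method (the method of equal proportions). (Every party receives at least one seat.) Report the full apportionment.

H 11, B 2, D 5, F 8, A 6, G 11

With divisor 911: modified quotas H 10.644, B 1.428, D 5.470, F 7.791, A 5.921, G 10.498.
Geometric-mean thresholds: H √(10·11)=10.488, B √(1·2)=1.414, D √(5·6)=5.477, F √(7·8)=7.483, A √(5·6)=5.477, G √(10·11)=10.488.
Each quota rounded against its threshold gives H 11, B 2, D 5, F 8, A 6, G 11 (total 43).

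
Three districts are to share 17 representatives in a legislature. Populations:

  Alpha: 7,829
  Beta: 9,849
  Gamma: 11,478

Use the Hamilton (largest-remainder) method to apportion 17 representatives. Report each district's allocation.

Alpha 4; Beta 6; Gamma 7

Standard divisor: 29156 ÷ 17 ≈ 1715.059.
Standard quotas: Alpha 4.5649, Beta 5.7427, Gamma 6.6925.
Lower quotas: Alpha 4, Beta 5, Gamma 6 (sum 15, leaving 2 seats).
Remainders in descending order: Beta 0.7427, Gamma 0.6925, Alpha 0.5649.
The surplus seats go to Beta, Gamma.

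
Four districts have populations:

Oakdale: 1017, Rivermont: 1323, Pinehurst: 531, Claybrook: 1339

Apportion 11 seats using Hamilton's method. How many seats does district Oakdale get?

3

The standard divisor is 4210/11 ≈ 382.727.
Standard quotas: Oakdale 2.657, Rivermont 3.457, Pinehurst 1.387, Claybrook 3.499.
Lower quotas: Oakdale 2, Rivermont 3, Pinehurst 1, Claybrook 3 (sum 9, leaving 2 seats).
Remainders in descending order: Oakdale 0.657, Claybrook 0.499, Rivermont 0.457, Pinehurst 0.387.
The surplus seats go to Oakdale, Claybrook.
Oakdale receives 3.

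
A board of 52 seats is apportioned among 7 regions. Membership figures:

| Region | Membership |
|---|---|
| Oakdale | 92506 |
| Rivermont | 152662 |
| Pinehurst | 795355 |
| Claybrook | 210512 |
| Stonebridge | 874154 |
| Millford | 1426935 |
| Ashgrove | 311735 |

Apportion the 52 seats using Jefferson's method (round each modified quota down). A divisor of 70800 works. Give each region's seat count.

With modified divisor 70800: modified quotas Oakdale 1.307, Rivermont 2.156, Pinehurst 11.234, Claybrook 2.973, Stonebridge 12.347, Millford 20.154, Ashgrove 4.403.
Rounding down: Oakdale 1, Rivermont 2, Pinehurst 11, Claybrook 2, Stonebridge 12, Millford 20, Ashgrove 4 (total 52).

Oakdale: 1, Rivermont: 2, Pinehurst: 11, Claybrook: 2, Stonebridge: 12, Millford: 20, Ashgrove: 4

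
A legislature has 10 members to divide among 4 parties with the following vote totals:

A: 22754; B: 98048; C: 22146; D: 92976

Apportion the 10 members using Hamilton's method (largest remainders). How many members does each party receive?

A 1, B 4, C 1, D 4

Standard divisor: 235924 ÷ 10 ≈ 23592.4.
Standard quotas: A 0.9645, B 4.1559, C 0.9387, D 3.9409.
Lower quotas: A 0, B 4, C 0, D 3 (sum 7, leaving 3 seats).
Remainders in descending order: A 0.9645, D 0.9409, C 0.9387, B 0.1559.
Largest remainders: A, D, C receive the extra seats.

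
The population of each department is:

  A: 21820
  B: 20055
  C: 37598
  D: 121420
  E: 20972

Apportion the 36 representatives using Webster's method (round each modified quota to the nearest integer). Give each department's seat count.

A 4; B 3; C 6; D 20; E 3

Standard divisor 221865/36 ≈ 6162.917; standard quotas: A 3.541, B 3.254, C 6.101, D 19.702, E 3.403.
Rounding to the nearest integer gives A 4, B 3, C 6, D 20, E 3 — total 36, matching the house size, so no adjustment is needed.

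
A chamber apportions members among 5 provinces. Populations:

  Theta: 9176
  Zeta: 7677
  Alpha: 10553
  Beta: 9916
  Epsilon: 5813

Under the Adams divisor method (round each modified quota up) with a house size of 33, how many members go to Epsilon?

Standard divisor 43135/33 ≈ 1307.121; standard quotas: Theta 7.020, Zeta 5.873, Alpha 8.073, Beta 7.586, Epsilon 4.447.
Rounding up gives 8, 6, 9, 8, 5 = 36 seats, so the divisor must be adjusted.
With modified divisor 1430: modified quotas Theta 6.417, Zeta 5.369, Alpha 7.380, Beta 6.934, Epsilon 4.065.
Rounding up: Theta 7, Zeta 6, Alpha 8, Beta 7, Epsilon 5 (total 33).
Epsilon receives 5.

5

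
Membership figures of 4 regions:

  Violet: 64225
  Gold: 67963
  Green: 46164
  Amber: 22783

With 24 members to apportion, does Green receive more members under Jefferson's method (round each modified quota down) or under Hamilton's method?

Jefferson

Jefferson: Violet 8, Gold 8, Green 6, Amber 2.
Hamilton: Violet 8, Gold 8, Green 5, Amber 3.
Green gets 6 under Jefferson and 5 under Hamilton.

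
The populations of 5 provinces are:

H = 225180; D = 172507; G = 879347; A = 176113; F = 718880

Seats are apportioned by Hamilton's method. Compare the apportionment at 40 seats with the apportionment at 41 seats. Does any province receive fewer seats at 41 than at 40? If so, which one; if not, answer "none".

At 40 seats: H 4, D 3, G 16, A 4, F 13.
At 41 seats: H 4, D 3, G 17, A 3, F 14.
A drops from 4 to 3.

A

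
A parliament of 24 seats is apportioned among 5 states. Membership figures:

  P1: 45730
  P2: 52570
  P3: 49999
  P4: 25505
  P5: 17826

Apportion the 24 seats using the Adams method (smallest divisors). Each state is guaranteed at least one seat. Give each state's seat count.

P1: 6, P2: 6, P3: 6, P4: 3, P5: 3

Standard divisor 191630/24 ≈ 7984.583; standard quotas: P1 5.727, P2 6.584, P3 6.262, P4 3.194, P5 2.233.
Rounding up gives 6, 7, 7, 4, 3 = 27 seats, so the divisor must be adjusted.
With modified divisor 8800: modified quotas P1 5.197, P2 5.974, P3 5.682, P4 2.898, P5 2.026.
Rounding up: P1 6, P2 6, P3 6, P4 3, P5 3 (total 24).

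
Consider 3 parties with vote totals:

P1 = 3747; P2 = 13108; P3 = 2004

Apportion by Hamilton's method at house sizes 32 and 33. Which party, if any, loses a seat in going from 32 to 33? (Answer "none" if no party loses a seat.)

P3

At 32 seats: P1 6, P2 22, P3 4.
At 33 seats: P1 7, P2 23, P3 3.
P3 drops from 4 to 3.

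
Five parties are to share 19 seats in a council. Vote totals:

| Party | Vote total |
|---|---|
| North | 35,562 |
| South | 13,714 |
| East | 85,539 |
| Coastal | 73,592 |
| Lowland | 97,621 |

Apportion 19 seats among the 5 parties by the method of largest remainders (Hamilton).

The standard divisor is 306028/19 ≈ 16106.737.
Standard quotas: North 2.2079, South 0.8514, East 5.3108, Coastal 4.5690, Lowland 6.0609.
Lower quotas: North 2, South 0, East 5, Coastal 4, Lowland 6 (sum 17, leaving 2 seats).
Remainders in descending order: South 0.8514, Coastal 0.5690, East 0.3108, North 0.2079, Lowland 0.0609.
The surplus seats go to South, Coastal.

North 2, South 1, East 5, Coastal 5, Lowland 6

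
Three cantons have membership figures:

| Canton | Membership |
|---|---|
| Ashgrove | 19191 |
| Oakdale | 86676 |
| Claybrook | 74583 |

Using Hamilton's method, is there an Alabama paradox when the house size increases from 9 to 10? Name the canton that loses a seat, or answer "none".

none

At 9 seats: Ashgrove 1, Oakdale 4, Claybrook 4.
At 10 seats: Ashgrove 1, Oakdale 5, Claybrook 4.
No canton's allocation decreased.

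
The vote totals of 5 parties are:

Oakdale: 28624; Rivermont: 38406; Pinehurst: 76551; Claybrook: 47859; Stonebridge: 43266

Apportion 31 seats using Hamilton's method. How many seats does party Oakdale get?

The standard divisor is 234706/31 ≈ 7571.161.
Standard quotas: Oakdale 3.7807, Rivermont 5.0727, Pinehurst 10.1109, Claybrook 6.3212, Stonebridge 5.7146.
Lower quotas: Oakdale 3, Rivermont 5, Pinehurst 10, Claybrook 6, Stonebridge 5 (sum 29, leaving 2 seats).
Remainders in descending order: Oakdale 0.7807, Stonebridge 0.7146, Claybrook 0.3212, Pinehurst 0.1109, Rivermont 0.0727.
Largest remainders: Oakdale, Stonebridge receive the extra seats.
Oakdale receives 4.

4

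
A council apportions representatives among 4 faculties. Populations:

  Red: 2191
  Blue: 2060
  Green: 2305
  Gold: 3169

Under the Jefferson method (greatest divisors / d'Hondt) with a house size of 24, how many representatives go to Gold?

8

Standard divisor 9725/24 ≈ 405.208; standard quotas: Red 5.407, Blue 5.084, Green 5.688, Gold 7.821.
Rounding down gives 5, 5, 5, 7 = 22 seats, so the divisor must be adjusted.
With modified divisor 370: modified quotas Red 5.922, Blue 5.568, Green 6.230, Gold 8.565.
Rounding down: Red 5, Blue 5, Green 6, Gold 8 (total 24).
Gold receives 8.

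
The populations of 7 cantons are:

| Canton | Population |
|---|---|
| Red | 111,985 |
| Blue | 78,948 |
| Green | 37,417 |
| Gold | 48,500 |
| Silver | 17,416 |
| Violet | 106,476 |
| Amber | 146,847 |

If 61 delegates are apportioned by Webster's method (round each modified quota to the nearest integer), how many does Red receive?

Standard divisor 547589/61 ≈ 8976.869; standard quotas: Red 12.475, Blue 8.795, Green 4.168, Gold 5.403, Silver 1.940, Violet 11.861, Amber 16.358.
Rounding to the nearest integer gives 12, 9, 4, 5, 2, 12, 16 = 60 seats, so the divisor must be adjusted.
With modified divisor 8930: modified quotas Red 12.540, Blue 8.841, Green 4.190, Gold 5.431, Silver 1.950, Violet 11.923, Amber 16.444.
Rounding to the nearest integer: Red 13, Blue 9, Green 4, Gold 5, Silver 2, Violet 12, Amber 16 (total 61).
Red receives 13.

13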